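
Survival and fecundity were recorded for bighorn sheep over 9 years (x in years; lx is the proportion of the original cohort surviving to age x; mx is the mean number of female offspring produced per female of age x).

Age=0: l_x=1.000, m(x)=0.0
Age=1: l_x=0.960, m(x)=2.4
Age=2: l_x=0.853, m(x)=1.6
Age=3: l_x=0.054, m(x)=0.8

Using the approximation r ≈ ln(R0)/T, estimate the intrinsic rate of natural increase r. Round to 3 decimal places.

R0 = Σ lx·mx = 0 + 2.304 + 1.3648 + 0.0432 = 3.712
Σ x·lx·mx = 5.1632; T = 5.1632/3.712 = 1.39095…
r ≈ ln(R0)/T = ln(3.712)/1.39095… = 0.94293… → 0.943

0.943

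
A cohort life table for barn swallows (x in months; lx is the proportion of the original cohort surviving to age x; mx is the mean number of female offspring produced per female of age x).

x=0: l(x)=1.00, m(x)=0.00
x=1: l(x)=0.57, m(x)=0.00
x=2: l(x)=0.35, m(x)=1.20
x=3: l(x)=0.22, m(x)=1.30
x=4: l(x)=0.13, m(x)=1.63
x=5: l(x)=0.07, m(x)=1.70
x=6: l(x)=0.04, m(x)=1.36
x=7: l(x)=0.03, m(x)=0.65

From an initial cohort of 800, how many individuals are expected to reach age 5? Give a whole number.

56

Expected survivors = N0 · l_5 = 800 × 0.07 = 56 → 56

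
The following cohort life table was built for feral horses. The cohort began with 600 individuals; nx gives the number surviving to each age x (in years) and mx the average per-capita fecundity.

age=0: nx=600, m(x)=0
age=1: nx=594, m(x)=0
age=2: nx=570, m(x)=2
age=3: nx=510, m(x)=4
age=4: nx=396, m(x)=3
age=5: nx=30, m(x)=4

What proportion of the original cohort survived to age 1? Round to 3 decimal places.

0.990

l_1 = n_1/n_0 = 594/600 = 0.99 → 0.990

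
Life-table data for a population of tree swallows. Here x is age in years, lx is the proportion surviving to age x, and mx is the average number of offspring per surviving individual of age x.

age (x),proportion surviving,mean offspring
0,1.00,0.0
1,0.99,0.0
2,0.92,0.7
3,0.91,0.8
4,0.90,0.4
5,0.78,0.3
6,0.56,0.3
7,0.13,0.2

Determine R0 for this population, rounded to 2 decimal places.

lx·mx by age: 0, 0, 0.644, 0.728, 0.36, 0.234, 0.168, 0.026
R0 = Σ lx·mx = 2.16 → 2.16

2.16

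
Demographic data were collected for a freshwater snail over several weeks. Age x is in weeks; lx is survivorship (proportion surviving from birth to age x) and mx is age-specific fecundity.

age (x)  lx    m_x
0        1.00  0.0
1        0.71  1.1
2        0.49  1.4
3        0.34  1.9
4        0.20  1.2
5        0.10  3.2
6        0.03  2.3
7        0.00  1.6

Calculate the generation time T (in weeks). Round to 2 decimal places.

lx·mx: 0, 0.781, 0.686, 0.646, 0.24, 0.32, 0.069, 0 → R0 = 2.742
x·lx·mx: 0, 0.781, 1.372, 1.938, 0.96, 1.6, 0.414, 0 → Σ = 7.065
T = 7.065 / 2.742 = 2.576586… → 2.58

2.58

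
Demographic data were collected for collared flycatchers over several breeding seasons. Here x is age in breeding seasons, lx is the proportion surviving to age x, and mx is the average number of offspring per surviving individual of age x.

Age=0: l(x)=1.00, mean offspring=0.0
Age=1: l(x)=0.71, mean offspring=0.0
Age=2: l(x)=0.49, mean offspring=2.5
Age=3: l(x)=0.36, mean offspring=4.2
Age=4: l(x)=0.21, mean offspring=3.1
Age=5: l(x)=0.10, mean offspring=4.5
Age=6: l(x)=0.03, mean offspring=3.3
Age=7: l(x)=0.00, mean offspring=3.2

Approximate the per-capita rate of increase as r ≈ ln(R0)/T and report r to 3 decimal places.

R0 = Σ lx·mx = 0 + 0 + 1.225 + 1.512 + 0.651 + 0.45 + 0.099 + 0 = 3.937
Σ x·lx·mx = 12.434; T = 12.434/3.937 = 3.15824…
r ≈ ln(R0)/T = ln(3.937)/3.15824… = 0.43392… → 0.434

0.434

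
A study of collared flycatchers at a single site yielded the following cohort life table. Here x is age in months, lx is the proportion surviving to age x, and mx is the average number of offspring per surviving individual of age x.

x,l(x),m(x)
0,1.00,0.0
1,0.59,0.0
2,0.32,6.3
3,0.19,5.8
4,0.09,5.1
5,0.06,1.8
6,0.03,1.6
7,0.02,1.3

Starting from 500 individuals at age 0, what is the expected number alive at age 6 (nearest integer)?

15

Expected survivors = N0 · l_6 = 500 × 0.03 = 15 → 15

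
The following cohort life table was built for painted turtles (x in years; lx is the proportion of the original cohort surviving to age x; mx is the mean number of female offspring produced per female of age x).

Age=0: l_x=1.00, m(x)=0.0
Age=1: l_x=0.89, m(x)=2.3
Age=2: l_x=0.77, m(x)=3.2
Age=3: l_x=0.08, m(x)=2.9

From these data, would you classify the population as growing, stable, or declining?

growing

R0 = Σ lx·mx = 0 + 2.047 + 2.464 + 0.232 = 4.743
R0 > 1, so the population is growing.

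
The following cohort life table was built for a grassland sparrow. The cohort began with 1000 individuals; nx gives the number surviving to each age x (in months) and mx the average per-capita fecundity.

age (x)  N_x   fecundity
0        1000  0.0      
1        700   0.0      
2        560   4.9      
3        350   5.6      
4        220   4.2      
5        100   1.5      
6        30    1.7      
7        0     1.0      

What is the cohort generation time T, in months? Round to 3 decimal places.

2.765

lx = nx/n0 = nx/1000: 1, 0.7, 0.56, 0.35, 0.22, 0.1, 0.03, 0
lx·mx: 0, 0, 2.744, 1.96, 0.924, 0.15, 0.051, 0 → R0 = 5.829
x·lx·mx: 0, 0, 5.488, 5.88, 3.696, 0.75, 0.306, 0 → Σ = 16.12
T = 16.12 / 5.829 = 2.765483… → 2.765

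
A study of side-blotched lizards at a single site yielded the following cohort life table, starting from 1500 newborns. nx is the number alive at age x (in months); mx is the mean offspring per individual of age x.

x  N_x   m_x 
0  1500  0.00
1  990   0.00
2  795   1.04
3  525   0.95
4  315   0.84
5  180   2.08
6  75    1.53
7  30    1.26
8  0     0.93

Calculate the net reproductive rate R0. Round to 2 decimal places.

1.41

lx = nx/n0 = nx/1500: 1, 0.66, 0.53, 0.35, 0.21, 0.12, 0.05, 0.02, 0
lx·mx by age: 0, 0, 0.5512, 0.3325, 0.1764, 0.2496, 0.0765, 0.0252, 0
R0 = Σ lx·mx = 1.4114 → 1.41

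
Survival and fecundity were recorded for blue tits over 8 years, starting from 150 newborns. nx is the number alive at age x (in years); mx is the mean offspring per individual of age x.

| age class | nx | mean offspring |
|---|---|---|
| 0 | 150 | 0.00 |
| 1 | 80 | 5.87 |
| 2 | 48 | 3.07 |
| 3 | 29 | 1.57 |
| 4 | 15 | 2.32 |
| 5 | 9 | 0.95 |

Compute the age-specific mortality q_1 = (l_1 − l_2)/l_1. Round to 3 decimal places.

0.400

lx = nx/n0 = nx/150: 1, 0.53333…, 0.32, 0.19333…, 0.1, 0.06
q_1 = (l_1 − l_2) / l_1 = (0.533333… − 0.32) / 0.533333…
     = 0.213333… / 0.533333… = 0.4… → 0.400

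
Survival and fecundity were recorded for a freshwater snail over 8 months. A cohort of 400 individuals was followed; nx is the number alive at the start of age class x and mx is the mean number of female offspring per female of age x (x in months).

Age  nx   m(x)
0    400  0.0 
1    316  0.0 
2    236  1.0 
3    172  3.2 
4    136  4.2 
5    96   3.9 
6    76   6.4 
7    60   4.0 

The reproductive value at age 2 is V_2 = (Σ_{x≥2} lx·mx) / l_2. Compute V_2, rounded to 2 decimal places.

10.42

lx = nx/n0 = nx/400: 1, 0.79, 0.59, 0.43, 0.34, 0.24, 0.19, 0.15
lx·mx for x ≥ 2: 0.59, 1.376, 1.428, 0.936, 1.216, 0.6 → sum = 6.146
V_2 = 6.146 / l_2 = 6.146 / 0.59 = 10.416949… → 10.42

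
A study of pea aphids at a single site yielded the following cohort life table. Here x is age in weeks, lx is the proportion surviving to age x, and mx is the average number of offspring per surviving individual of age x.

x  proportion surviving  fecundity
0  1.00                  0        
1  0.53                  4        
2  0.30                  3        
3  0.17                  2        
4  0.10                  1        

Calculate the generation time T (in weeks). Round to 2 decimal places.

lx·mx: 0, 2.12, 0.9, 0.34, 0.1 → R0 = 3.46
x·lx·mx: 0, 2.12, 1.8, 1.02, 0.4 → Σ = 5.34
T = 5.34 / 3.46 = 1.543353… → 1.54

1.54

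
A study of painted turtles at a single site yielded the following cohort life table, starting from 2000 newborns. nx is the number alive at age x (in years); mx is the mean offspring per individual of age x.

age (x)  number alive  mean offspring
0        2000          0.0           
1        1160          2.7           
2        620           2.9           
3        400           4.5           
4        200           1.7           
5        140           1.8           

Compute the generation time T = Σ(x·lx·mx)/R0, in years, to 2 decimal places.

lx = nx/n0 = nx/2000: 1, 0.58, 0.31, 0.2, 0.1, 0.07
lx·mx: 0, 1.566, 0.899, 0.9, 0.17, 0.126 → R0 = 3.661
x·lx·mx: 0, 1.566, 1.798, 2.7, 0.68, 0.63 → Σ = 7.374
T = 7.374 / 3.661 = 2.014204… → 2.01

2.01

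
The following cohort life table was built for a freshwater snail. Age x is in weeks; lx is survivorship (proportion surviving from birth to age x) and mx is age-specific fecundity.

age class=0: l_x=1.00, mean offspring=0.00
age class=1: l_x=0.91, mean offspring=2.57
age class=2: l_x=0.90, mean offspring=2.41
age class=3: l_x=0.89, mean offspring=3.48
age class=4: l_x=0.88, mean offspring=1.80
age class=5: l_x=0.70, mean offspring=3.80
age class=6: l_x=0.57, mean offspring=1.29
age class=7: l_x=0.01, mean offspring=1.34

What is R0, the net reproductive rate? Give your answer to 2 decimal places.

lx·mx by age: 0, 2.3387, 2.169, 3.0972, 1.584, 2.66, 0.7353, 0.0134
R0 = Σ lx·mx = 12.5976 → 12.60

12.60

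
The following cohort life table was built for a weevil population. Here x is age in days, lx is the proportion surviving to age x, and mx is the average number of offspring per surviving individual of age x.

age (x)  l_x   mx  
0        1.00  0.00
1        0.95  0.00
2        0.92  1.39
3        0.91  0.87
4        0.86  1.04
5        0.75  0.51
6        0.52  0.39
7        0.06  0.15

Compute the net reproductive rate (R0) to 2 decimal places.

3.56

lx·mx by age: 0, 0, 1.2788, 0.7917, 0.8944, 0.3825, 0.2028, 0.009
R0 = Σ lx·mx = 3.5592 → 3.56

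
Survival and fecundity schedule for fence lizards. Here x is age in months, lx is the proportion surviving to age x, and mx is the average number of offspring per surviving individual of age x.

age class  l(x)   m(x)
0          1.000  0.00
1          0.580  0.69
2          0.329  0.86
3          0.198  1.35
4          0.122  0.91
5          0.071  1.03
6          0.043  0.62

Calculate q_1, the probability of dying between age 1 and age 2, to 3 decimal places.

0.433

q_1 = (l_1 − l_2) / l_1 = (0.58 − 0.329) / 0.58
     = 0.251 / 0.58 = 0.432759… → 0.433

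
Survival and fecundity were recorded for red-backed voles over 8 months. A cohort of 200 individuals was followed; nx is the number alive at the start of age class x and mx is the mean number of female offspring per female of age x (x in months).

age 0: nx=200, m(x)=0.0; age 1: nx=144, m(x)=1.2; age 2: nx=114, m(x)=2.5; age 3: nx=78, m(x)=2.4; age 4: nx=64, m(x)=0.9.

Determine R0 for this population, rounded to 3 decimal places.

lx = nx/n0 = nx/200: 1, 0.72, 0.57, 0.39, 0.32
lx·mx by age: 0, 0.864, 1.425, 0.936, 0.288
R0 = Σ lx·mx = 3.513 → 3.513

3.513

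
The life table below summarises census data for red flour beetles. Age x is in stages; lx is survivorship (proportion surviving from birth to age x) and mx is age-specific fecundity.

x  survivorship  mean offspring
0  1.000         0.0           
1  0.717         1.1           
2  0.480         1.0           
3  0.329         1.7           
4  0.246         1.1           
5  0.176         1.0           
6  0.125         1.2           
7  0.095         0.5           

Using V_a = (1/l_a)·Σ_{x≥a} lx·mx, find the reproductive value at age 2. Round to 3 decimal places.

3.507

lx·mx for x ≥ 2: 0.48, 0.5593, 0.2706, 0.176, 0.15, 0.0475 → sum = 1.6834
V_2 = 1.6834 / l_2 = 1.6834 / 0.48 = 3.507083… → 3.507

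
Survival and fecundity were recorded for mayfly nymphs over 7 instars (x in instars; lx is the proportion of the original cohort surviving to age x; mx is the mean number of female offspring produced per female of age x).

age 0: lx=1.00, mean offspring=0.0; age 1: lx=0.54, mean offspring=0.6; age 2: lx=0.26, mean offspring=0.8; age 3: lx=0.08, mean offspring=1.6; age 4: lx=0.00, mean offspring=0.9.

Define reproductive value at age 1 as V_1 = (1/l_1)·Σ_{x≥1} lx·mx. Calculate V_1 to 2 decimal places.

1.22

lx·mx for x ≥ 1: 0.324, 0.208, 0.128, 0 → sum = 0.66
V_1 = 0.66 / l_1 = 0.66 / 0.54 = 1.222222… → 1.22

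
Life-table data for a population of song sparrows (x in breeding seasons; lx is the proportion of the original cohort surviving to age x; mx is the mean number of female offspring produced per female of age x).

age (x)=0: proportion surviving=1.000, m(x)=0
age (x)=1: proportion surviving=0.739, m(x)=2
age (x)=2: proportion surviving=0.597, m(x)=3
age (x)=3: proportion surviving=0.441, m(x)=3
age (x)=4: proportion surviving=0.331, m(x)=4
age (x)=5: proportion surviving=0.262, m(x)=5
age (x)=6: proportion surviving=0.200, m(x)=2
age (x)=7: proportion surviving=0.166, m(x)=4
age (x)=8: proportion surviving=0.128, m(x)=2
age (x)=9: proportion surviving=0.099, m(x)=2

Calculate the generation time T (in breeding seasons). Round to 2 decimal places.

3.63

lx·mx: 0, 1.478, 1.791, 1.323, 1.324, 1.31, 0.4, 0.664, 0.256, 0.198 → R0 = 8.744
x·lx·mx: 0, 1.478, 3.582, 3.969, 5.296, 6.55, 2.4, 4.648, 2.048, 1.782 → Σ = 31.753
T = 31.753 / 8.744 = 3.631404… → 3.63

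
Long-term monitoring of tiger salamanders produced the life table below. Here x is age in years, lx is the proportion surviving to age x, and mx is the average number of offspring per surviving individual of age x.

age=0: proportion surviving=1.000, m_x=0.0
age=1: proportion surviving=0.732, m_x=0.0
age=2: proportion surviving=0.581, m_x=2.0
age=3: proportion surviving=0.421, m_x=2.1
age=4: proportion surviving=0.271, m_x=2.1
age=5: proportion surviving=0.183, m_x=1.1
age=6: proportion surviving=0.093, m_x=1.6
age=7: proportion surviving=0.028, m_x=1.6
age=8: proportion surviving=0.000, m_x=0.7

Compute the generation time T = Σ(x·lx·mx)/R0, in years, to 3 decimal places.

lx·mx: 0, 0, 1.162, 0.8841, 0.5691, 0.2013, 0.1488, 0.0448, 0 → R0 = 3.0101
x·lx·mx: 0, 0, 2.324, 2.6523, 2.2764, 1.0065, 0.8928, 0.3136, 0 → Σ = 9.4656
T = 9.4656 / 3.0101 = 3.144613… → 3.145

3.145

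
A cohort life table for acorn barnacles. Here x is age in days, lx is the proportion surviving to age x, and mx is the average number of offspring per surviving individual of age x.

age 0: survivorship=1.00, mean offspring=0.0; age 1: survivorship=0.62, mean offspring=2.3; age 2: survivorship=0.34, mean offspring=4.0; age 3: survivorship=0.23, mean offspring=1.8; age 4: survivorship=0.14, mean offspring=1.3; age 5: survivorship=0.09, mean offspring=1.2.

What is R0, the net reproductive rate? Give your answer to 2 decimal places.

3.49

lx·mx by age: 0, 1.426, 1.36, 0.414, 0.182, 0.108
R0 = Σ lx·mx = 3.49 → 3.49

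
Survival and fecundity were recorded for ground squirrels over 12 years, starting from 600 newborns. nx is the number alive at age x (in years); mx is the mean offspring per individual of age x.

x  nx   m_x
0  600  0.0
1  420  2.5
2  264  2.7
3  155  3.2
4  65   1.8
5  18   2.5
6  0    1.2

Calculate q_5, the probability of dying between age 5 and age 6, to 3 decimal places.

lx = nx/n0 = nx/600: 1, 0.7, 0.44, 0.25833…, 0.10833…, 0.03, 0
q_5 = (l_5 − l_6) / l_5 = (0.03 − 0) / 0.03
     = 0.03 / 0.03 = 1 → 1.000

1.000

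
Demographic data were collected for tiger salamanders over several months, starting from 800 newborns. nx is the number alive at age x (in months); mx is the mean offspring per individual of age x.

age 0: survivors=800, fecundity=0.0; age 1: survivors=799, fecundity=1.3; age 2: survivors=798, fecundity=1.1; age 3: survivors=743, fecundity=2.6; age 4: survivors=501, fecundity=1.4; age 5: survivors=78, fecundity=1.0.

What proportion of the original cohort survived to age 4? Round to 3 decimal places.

0.626

l_4 = n_4/n_0 = 501/800 = 0.62625 → 0.626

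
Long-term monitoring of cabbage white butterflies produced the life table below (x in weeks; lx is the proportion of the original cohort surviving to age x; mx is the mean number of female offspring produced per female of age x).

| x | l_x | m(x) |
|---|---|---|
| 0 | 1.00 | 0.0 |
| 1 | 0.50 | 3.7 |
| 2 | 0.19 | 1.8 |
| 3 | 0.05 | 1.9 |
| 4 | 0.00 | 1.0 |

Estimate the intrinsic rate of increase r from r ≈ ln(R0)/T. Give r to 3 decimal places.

R0 = Σ lx·mx = 0 + 1.85 + 0.342 + 0.095 + 0 = 2.287
Σ x·lx·mx = 2.819; T = 2.819/2.287 = 1.23262…
r ≈ ln(R0)/T = ln(2.287)/1.23262… = 0.67112… → 0.671

0.671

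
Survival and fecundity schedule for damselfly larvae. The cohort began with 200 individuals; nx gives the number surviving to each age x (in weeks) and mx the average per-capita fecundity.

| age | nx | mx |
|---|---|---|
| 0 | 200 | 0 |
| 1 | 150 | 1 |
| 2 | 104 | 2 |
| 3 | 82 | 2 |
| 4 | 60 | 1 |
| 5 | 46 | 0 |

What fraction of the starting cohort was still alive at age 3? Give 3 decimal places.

0.410

l_3 = n_3/n_0 = 82/200 = 0.41 → 0.410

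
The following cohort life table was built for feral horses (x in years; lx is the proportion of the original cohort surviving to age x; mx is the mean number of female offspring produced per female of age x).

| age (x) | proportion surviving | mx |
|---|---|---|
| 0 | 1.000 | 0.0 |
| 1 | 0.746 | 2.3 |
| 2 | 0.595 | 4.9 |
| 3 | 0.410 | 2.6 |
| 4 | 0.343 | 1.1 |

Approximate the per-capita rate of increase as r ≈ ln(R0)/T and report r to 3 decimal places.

0.894

R0 = Σ lx·mx = 0 + 1.7158 + 2.9155 + 1.066 + 0.3773 = 6.0746
Σ x·lx·mx = 12.254; T = 12.254/6.0746 = 2.01725…
r ≈ ln(R0)/T = ln(6.0746)/2.01725… = 0.89434… → 0.894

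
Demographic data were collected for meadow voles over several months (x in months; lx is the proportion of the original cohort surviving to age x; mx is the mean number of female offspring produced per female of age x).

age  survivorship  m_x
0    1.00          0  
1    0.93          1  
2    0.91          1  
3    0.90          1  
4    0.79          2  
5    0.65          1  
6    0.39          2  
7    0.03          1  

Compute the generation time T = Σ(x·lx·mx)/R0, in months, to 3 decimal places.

lx·mx: 0, 0.93, 0.91, 0.9, 1.58, 0.65, 0.78, 0.03 → R0 = 5.78
x·lx·mx: 0, 0.93, 1.82, 2.7, 6.32, 3.25, 4.68, 0.21 → Σ = 19.91
T = 19.91 / 5.78 = 3.444637… → 3.445

3.445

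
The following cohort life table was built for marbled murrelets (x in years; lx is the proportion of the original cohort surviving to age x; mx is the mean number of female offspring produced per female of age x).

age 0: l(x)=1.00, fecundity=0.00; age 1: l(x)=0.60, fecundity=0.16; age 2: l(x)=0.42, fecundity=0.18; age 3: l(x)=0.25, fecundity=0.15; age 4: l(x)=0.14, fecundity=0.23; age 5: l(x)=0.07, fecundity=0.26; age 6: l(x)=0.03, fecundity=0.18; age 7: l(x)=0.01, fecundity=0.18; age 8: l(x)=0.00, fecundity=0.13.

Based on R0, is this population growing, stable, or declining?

R0 = Σ lx·mx = 0 + 0.096 + 0.0756 + 0.0375 + 0.0322 + 0.0182 + 0.0054 + 0.0018 + 0 = 0.2667
R0 < 1, so the population is declining.

declining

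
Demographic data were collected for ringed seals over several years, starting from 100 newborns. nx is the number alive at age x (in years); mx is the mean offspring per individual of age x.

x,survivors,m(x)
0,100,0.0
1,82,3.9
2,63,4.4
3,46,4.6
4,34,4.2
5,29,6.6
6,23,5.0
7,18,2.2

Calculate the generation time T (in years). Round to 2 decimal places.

lx = nx/n0 = nx/100: 1, 0.82, 0.63, 0.46, 0.34, 0.29, 0.23, 0.18
lx·mx: 0, 3.198, 2.772, 2.116, 1.428, 1.914, 1.15, 0.396 → R0 = 12.974
x·lx·mx: 0, 3.198, 5.544, 6.348, 5.712, 9.57, 6.9, 2.772 → Σ = 40.044
T = 40.044 / 12.974 = 3.086481… → 3.09

3.09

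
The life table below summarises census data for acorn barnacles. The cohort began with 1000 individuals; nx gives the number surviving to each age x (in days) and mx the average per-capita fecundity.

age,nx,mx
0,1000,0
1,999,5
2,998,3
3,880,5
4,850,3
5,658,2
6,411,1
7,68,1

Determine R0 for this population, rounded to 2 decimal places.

16.73

lx = nx/n0 = nx/1000: 1, 0.999, 0.998, 0.88, 0.85, 0.658, 0.411, 0.068
lx·mx by age: 0, 4.995, 2.994, 4.4, 2.55, 1.316, 0.411, 0.068
R0 = Σ lx·mx = 16.734 → 16.73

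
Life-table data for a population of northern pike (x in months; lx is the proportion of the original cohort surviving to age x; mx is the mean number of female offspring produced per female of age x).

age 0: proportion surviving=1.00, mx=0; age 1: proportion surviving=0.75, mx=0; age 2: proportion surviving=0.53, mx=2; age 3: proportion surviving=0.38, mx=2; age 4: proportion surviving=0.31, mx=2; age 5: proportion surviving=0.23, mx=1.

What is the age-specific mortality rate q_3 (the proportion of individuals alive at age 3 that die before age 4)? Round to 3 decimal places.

0.184

q_3 = (l_3 − l_4) / l_3 = (0.38 − 0.31) / 0.38
     = 0.07 / 0.38 = 0.184211… → 0.184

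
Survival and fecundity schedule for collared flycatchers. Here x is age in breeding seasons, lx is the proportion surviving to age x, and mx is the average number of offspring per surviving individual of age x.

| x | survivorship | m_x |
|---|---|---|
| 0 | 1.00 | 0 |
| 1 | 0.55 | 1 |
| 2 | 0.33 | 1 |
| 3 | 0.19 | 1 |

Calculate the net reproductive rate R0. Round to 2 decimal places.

lx·mx by age: 0, 0.55, 0.33, 0.19
R0 = Σ lx·mx = 1.07 → 1.07

1.07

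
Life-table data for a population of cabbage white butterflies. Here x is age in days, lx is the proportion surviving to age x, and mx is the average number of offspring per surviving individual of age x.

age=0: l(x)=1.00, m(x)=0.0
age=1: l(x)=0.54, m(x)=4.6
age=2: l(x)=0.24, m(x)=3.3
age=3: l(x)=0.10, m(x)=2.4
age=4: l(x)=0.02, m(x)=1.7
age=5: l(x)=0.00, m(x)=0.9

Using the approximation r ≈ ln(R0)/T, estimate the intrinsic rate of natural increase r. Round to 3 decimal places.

R0 = Σ lx·mx = 0 + 2.484 + 0.792 + 0.24 + 0.034 + 0 = 3.55
Σ x·lx·mx = 4.924; T = 4.924/3.55 = 1.38704…
r ≈ ln(R0)/T = ln(3.55)/1.38704… = 0.91342… → 0.913

0.913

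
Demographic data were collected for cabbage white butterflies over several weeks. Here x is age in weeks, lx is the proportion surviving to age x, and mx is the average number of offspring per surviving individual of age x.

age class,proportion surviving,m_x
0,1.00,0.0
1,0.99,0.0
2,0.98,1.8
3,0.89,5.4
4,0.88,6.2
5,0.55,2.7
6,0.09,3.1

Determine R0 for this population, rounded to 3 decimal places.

13.790

lx·mx by age: 0, 0, 1.764, 4.806, 5.456, 1.485, 0.279
R0 = Σ lx·mx = 13.79 → 13.790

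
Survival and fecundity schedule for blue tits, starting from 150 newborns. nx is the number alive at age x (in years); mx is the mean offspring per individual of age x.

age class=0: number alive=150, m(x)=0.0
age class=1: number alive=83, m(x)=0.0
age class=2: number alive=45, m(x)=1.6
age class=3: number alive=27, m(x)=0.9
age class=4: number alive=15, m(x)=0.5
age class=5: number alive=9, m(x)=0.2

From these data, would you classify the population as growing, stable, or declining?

declining

lx = nx/n0 = nx/150: 1, 0.55333…, 0.3, 0.18, 0.1, 0.06
R0 = Σ lx·mx = 0 + 0 + 0.48 + 0.162 + 0.05 + 0.012 = 0.704…
R0 < 1, so the population is declining.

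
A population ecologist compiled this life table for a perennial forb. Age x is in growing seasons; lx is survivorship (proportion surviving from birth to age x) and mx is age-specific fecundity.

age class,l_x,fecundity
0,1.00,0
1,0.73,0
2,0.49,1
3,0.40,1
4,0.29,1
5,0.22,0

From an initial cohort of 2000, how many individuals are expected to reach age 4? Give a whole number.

580

Expected survivors = N0 · l_4 = 2000 × 0.29 = 580 → 580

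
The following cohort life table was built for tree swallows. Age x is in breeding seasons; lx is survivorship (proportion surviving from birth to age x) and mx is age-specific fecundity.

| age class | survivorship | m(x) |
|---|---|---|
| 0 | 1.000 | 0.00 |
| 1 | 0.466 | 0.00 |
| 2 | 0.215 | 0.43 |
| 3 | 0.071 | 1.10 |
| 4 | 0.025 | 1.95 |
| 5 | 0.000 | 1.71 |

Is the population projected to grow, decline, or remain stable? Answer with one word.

R0 = Σ lx·mx = 0 + 0 + 0.09245 + 0.0781 + 0.04875 + 0 = 0.2193
R0 < 1, so the population is declining.

declining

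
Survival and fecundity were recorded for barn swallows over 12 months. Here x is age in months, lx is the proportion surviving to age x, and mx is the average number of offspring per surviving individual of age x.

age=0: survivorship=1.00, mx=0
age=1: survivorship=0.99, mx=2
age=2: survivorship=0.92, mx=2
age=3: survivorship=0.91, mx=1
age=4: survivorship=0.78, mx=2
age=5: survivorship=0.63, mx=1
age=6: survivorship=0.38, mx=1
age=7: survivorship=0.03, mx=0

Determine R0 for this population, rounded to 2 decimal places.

7.30

lx·mx by age: 0, 1.98, 1.84, 0.91, 1.56, 0.63, 0.38, 0
R0 = Σ lx·mx = 7.3 → 7.30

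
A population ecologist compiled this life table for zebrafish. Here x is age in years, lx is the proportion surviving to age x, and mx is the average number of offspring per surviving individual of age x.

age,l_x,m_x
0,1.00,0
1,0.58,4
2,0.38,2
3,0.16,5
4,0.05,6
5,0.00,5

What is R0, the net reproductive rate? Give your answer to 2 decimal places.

4.18

lx·mx by age: 0, 2.32, 0.76, 0.8, 0.3, 0
R0 = Σ lx·mx = 4.18 → 4.18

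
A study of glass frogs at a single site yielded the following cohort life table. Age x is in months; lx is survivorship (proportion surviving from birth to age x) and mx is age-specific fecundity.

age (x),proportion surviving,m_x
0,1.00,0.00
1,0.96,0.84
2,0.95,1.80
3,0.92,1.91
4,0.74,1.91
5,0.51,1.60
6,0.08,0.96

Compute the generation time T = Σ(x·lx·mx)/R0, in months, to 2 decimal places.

lx·mx: 0, 0.8064, 1.71, 1.7572, 1.4134, 0.816, 0.0768 → R0 = 6.5798
x·lx·mx: 0, 0.8064, 3.42, 5.2716, 5.6536, 4.08, 0.4608 → Σ = 19.6924
T = 19.6924 / 6.5798 = 2.992857… → 2.99

2.99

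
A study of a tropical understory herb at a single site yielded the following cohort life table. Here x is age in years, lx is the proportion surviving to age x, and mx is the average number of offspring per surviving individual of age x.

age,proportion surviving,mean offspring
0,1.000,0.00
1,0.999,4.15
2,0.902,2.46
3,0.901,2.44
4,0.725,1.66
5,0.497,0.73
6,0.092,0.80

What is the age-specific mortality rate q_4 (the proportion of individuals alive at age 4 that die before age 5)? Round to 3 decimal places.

q_4 = (l_4 − l_5) / l_4 = (0.725 − 0.497) / 0.725
     = 0.228 / 0.725 = 0.314483… → 0.314

0.314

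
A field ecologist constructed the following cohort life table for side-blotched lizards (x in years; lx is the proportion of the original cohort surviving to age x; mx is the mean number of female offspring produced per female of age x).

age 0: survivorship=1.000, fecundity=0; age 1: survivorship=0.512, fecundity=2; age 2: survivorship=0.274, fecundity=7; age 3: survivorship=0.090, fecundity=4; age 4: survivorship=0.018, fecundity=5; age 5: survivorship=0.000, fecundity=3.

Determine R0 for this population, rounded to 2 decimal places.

3.39

lx·mx by age: 0, 1.024, 1.918, 0.36, 0.09, 0
R0 = Σ lx·mx = 3.392 → 3.39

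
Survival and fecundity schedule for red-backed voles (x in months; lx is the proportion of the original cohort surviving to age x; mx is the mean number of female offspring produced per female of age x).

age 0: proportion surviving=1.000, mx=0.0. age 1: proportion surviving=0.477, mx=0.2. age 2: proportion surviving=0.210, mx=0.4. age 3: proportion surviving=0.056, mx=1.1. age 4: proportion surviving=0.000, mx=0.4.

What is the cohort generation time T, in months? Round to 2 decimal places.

lx·mx: 0, 0.0954, 0.084, 0.0616, 0 → R0 = 0.241
x·lx·mx: 0, 0.0954, 0.168, 0.1848, 0 → Σ = 0.4482
T = 0.4482 / 0.241 = 1.859751… → 1.86

1.86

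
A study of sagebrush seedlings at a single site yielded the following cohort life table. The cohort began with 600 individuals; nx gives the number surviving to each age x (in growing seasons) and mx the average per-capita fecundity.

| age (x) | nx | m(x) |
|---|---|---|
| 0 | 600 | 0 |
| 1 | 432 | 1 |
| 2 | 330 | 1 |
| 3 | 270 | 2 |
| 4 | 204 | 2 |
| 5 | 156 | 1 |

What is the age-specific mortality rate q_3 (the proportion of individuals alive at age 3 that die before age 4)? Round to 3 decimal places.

0.244

lx = nx/n0 = nx/600: 1, 0.72, 0.55, 0.45, 0.34, 0.26
q_3 = (l_3 − l_4) / l_3 = (0.45 − 0.34) / 0.45
     = 0.11 / 0.45 = 0.244444… → 0.244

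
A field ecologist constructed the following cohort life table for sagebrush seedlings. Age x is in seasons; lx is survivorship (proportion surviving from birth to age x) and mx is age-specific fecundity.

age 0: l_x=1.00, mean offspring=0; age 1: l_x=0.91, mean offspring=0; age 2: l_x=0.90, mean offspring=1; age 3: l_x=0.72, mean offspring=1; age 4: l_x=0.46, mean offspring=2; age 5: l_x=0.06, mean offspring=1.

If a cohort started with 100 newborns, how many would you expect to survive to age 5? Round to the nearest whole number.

Expected survivors = N0 · l_5 = 100 × 0.06 = 6 → 6

6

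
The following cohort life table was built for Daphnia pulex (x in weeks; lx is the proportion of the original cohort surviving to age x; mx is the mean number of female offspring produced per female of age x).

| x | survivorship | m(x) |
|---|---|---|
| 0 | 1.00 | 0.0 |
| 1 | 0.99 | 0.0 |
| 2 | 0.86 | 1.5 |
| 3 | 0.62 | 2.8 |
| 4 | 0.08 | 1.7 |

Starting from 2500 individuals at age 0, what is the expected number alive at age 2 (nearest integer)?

Expected survivors = N0 · l_2 = 2500 × 0.86 = 2150 → 2150

2150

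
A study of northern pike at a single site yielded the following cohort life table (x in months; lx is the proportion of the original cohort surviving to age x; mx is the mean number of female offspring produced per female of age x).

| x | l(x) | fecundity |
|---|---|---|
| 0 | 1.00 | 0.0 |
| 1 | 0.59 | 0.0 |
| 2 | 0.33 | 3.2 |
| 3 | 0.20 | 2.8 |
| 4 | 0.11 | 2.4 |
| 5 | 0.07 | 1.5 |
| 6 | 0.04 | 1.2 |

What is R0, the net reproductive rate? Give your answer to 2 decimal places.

lx·mx by age: 0, 0, 1.056, 0.56, 0.264, 0.105, 0.048
R0 = Σ lx·mx = 2.033 → 2.03

2.03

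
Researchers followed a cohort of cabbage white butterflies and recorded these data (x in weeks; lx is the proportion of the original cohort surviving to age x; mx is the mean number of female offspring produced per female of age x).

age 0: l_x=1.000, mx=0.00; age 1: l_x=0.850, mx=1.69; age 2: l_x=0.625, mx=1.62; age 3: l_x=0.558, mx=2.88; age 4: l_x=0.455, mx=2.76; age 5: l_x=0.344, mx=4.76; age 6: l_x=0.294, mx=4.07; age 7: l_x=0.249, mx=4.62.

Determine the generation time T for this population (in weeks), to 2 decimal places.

lx·mx: 0, 1.4365, 1.0125, 1.60704, 1.2558, 1.63744, 1.19658, 1.15038 → R0 = 9.29624
x·lx·mx: 0, 1.4365, 2.025, 4.82112, 5.0232, 8.1872, 7.17948, 8.05266 → Σ = 36.72516
T = 36.72516 / 9.29624 = 3.950539… → 3.95

3.95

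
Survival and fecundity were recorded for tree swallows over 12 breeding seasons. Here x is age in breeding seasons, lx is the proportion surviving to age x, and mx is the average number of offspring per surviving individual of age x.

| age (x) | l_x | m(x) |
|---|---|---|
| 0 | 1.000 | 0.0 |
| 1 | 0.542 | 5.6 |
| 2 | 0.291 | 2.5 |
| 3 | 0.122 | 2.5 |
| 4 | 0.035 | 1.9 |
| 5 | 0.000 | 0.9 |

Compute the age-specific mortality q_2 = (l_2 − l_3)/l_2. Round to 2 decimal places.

q_2 = (l_2 − l_3) / l_2 = (0.291 − 0.122) / 0.291
     = 0.169 / 0.291 = 0.580756… → 0.58

0.58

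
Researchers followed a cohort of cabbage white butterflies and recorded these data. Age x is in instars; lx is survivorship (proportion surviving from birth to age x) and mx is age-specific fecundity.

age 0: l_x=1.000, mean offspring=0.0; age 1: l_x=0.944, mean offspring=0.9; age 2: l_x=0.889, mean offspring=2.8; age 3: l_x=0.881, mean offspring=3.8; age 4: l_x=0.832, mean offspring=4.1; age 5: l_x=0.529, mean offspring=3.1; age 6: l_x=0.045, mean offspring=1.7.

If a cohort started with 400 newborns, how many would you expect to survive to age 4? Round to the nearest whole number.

Expected survivors = N0 · l_4 = 400 × 0.832 = 332.8 → 333

333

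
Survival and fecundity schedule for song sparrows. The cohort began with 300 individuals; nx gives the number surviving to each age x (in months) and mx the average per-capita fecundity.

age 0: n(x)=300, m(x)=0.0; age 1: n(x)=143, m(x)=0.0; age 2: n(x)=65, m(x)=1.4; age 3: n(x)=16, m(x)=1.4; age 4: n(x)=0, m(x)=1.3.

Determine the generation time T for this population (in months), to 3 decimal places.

lx = nx/n0 = nx/300: 1, 0.47667…, 0.21667…, 0.05333…, 0
lx·mx: 0, 0, 0.303333…, 0.074667…, 0 → R0 = 0.378…
x·lx·mx: 0, 0, 0.606667…, 0.224…, 0 → Σ = 0.830667…
T = 0.830667… / 0.378… = 2.197531… → 2.198

2.198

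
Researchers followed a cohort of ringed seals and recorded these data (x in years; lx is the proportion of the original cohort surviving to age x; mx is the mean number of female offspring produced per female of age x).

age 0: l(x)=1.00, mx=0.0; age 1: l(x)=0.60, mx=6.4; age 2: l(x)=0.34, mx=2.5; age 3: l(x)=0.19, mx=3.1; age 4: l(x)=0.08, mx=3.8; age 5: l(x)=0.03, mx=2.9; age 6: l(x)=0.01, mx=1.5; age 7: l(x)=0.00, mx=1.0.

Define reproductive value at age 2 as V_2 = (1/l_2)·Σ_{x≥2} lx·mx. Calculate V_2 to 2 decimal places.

5.43

lx·mx for x ≥ 2: 0.85, 0.589, 0.304, 0.087, 0.015, 0 → sum = 1.845
V_2 = 1.845 / l_2 = 1.845 / 0.34 = 5.426471… → 5.43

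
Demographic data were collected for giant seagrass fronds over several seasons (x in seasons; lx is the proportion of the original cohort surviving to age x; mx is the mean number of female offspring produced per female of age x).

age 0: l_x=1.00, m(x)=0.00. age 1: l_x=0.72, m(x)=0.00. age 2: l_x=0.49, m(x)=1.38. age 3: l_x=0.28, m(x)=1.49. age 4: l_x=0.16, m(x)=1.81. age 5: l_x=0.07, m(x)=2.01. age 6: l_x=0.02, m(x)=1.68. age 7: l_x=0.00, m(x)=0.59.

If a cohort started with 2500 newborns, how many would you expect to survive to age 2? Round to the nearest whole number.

1225

Expected survivors = N0 · l_2 = 2500 × 0.49 = 1225 → 1225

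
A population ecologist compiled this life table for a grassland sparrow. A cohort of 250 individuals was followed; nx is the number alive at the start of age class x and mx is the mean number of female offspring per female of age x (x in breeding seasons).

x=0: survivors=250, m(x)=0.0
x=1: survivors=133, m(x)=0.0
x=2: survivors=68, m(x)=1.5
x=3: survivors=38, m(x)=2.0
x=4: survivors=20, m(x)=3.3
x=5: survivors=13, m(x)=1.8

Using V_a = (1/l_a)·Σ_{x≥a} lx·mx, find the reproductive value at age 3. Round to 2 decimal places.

lx = nx/n0 = nx/250: 1, 0.532, 0.272, 0.152, 0.08, 0.052
lx·mx for x ≥ 3: 0.304, 0.264, 0.0936 → sum = 0.6616
V_3 = 0.6616 / l_3 = 0.6616 / 0.152 = 4.352632… → 4.35

4.35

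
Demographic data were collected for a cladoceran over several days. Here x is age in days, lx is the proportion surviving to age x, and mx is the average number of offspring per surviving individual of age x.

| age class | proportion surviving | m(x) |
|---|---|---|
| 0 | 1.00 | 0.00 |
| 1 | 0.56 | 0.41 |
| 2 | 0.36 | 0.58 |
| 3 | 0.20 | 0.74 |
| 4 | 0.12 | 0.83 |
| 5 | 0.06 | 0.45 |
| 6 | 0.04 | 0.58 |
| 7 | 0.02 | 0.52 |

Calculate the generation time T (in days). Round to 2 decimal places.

2.46

lx·mx: 0, 0.2296, 0.2088, 0.148, 0.0996, 0.027, 0.0232, 0.0104 → R0 = 0.7466
x·lx·mx: 0, 0.2296, 0.4176, 0.444, 0.3984, 0.135, 0.1392, 0.0728 → Σ = 1.8366
T = 1.8366 / 0.7466 = 2.459952… → 2.46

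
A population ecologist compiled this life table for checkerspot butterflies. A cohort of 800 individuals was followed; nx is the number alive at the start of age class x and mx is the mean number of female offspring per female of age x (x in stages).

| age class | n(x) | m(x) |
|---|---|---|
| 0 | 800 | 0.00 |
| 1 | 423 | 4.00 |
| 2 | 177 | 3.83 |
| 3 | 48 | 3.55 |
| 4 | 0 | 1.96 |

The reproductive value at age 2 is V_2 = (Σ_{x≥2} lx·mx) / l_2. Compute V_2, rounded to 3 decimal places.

4.793

lx = nx/n0 = nx/800: 1, 0.52875, 0.22125, 0.06, 0
lx·mx for x ≥ 2: 0.847388…, 0.213, 0 → sum = 1.060388…
V_2 = 1.060388… / l_2 = 1.060388… / 0.22125 = 4.792712… → 4.793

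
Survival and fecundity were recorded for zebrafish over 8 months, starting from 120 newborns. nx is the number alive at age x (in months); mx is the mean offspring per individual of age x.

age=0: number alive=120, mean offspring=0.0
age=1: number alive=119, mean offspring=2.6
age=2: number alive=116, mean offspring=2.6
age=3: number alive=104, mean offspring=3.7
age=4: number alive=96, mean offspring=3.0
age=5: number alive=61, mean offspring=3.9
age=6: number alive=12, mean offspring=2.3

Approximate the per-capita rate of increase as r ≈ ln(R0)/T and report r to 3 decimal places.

0.866

lx = nx/n0 = nx/120: 1, 0.99167…, 0.96667…, 0.86667…, 0.8, 0.50833…, 0.1
R0 = Σ lx·mx = 0 + 2.57833… + 2.51333… + 3.20667… + 2.4 + 1.9825… + 0.23 = 12.910833…
Σ x·lx·mx = 38.1175…; T = 38.1175…/12.910833… = 2.95237…
r ≈ ln(R0)/T = ln(12.910833…)/2.95237… = 0.86645… → 0.866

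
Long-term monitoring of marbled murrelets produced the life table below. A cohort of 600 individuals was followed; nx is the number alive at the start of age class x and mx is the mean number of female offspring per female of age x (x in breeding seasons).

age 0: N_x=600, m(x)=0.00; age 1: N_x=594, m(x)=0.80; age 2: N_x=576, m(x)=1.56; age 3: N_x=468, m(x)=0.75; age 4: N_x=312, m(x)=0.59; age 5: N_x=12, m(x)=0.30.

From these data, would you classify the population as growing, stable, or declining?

growing

lx = nx/n0 = nx/600: 1, 0.99, 0.96, 0.78, 0.52, 0.02
R0 = Σ lx·mx = 0 + 0.792 + 1.4976 + 0.585 + 0.3068 + 0.006 = 3.1874
R0 > 1, so the population is growing.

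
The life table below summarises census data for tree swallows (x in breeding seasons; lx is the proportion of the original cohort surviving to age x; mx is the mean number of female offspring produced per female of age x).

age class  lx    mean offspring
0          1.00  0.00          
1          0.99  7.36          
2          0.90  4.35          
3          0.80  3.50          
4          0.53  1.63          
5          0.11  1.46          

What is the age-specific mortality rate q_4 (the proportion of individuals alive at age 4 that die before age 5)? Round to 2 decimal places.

q_4 = (l_4 − l_5) / l_4 = (0.53 − 0.11) / 0.53
     = 0.42 / 0.53 = 0.792453… → 0.79

0.79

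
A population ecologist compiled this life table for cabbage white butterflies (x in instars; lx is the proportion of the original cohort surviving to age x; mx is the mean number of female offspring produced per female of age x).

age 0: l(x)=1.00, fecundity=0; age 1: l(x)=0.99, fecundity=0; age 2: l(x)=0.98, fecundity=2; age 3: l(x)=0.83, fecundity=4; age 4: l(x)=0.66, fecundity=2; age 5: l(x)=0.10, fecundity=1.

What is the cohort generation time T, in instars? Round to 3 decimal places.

lx·mx: 0, 0, 1.96, 3.32, 1.32, 0.1 → R0 = 6.7
x·lx·mx: 0, 0, 3.92, 9.96, 5.28, 0.5 → Σ = 19.66
T = 19.66 / 6.7 = 2.934328… → 2.934

2.934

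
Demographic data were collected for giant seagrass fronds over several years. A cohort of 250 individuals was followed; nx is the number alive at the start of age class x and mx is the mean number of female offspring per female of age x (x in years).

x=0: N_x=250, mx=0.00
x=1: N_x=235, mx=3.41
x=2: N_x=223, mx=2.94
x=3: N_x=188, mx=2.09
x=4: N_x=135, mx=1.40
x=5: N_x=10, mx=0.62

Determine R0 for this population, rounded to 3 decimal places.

8.180

lx = nx/n0 = nx/250: 1, 0.94, 0.892, 0.752, 0.54, 0.04
lx·mx by age: 0, 3.2054, 2.62248, 1.57168, 0.756, 0.0248
R0 = Σ lx·mx = 8.18036 → 8.180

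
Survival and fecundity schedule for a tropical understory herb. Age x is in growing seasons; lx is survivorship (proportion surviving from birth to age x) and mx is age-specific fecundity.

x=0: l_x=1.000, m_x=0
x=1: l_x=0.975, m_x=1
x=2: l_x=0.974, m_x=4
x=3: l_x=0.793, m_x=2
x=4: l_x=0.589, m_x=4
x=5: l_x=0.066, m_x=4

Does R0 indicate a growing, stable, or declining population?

growing

R0 = Σ lx·mx = 0 + 0.975 + 3.896 + 1.586 + 2.356 + 0.264 = 9.077
R0 > 1, so the population is growing.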